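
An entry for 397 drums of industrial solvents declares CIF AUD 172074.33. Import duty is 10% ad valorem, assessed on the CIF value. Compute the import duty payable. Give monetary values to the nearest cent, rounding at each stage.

Import duty: AUD 17207.43

Import duty = 172074.33 × 10% = 17207.43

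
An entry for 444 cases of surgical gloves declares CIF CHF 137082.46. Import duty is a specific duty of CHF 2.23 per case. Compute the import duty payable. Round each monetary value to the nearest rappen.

Import duty: CHF 990.12

Import duty = 444 × 2.23 = 990.12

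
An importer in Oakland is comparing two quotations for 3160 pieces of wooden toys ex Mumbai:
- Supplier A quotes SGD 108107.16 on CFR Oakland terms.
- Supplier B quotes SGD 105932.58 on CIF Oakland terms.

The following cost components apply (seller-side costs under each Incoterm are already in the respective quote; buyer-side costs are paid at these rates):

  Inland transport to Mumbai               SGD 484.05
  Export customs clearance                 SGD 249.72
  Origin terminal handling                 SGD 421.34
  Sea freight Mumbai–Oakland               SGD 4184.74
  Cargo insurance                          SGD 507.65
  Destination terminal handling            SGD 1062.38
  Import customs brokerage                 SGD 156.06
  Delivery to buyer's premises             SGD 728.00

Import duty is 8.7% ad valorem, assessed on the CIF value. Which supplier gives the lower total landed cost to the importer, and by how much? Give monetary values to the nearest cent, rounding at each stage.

Supplier A (CFR):
CIF value = CFR price + insurance = 108107.16 + 507.65 = 108614.81
Import duty = 108614.81 × 8.7% = 9449.49
Buyer bears (A): 507.65 + 1062.38 + 156.06 + 728.00 = 2454.09
Landed cost (A) = invoice 108107.16 + 2454.09 + duty 9449.49 = 120010.74
Supplier B (CIF):
The CIF price already equals the CIF value: 105932.58
Import duty = 105932.58 × 8.7% = 9216.13
Buyer bears (B): 1062.38 + 156.06 + 728.00 = 1946.44
Landed cost (B) = invoice 105932.58 + 1946.44 + duty 9216.13 = 117095.15
Difference = |120010.74 − 117095.15| = 2915.59

Supplier B is cheaper by SGD 2915.59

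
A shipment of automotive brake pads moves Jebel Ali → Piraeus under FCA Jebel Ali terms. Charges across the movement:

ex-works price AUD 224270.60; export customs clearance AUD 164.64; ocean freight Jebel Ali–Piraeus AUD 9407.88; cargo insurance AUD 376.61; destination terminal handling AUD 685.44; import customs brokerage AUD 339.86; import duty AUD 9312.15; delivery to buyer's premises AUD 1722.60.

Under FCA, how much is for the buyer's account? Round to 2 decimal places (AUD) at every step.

FCA: the seller delivers export-cleared goods to the carrier; the buyer bears costs from that point.
Seller's account: goods 224270.60 + export clearance 164.64 = 224435.24
Buyer's account: freight 9407.88 + insurance 376.61 + destination terminal 685.44 + brokerage 339.86 + duty 9312.15 + delivery 1722.60 = 21844.54

Buyer's account: AUD 21844.54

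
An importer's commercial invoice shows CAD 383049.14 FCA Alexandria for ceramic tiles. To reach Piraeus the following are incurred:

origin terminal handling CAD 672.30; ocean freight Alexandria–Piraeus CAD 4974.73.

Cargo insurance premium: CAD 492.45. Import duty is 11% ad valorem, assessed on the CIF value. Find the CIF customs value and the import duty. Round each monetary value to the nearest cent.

CIF = FCA price + pre-shipment costs + freight + insurance
CIF = 383049.14 + 672.30 + 4974.73 + 492.45 = 389188.62
Import duty = 389188.62 × 11% = 42810.75

CIF value: CAD 389188.62; import duty: CAD 42810.75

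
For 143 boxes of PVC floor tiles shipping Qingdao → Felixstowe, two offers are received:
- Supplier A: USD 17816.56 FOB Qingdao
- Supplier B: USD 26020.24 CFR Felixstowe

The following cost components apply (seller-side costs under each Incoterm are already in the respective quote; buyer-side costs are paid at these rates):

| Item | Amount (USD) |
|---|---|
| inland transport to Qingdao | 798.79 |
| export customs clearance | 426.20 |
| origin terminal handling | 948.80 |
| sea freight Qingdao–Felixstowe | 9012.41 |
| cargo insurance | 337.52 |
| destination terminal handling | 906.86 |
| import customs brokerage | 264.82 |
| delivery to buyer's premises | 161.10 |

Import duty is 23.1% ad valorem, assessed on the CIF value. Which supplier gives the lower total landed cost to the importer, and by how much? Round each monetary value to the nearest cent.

Supplier A (FOB):
CIF value = FOB price + freight + insurance = 17816.56 + 9012.41 + 337.52 = 27166.49
Import duty = 27166.49 × 23.1% = 6275.46
Buyer bears (A): 9012.41 + 337.52 + 906.86 + 264.82 + 161.10 = 10682.71
Landed cost (A) = invoice 17816.56 + 10682.71 + duty 6275.46 = 34774.73
Supplier B (CFR):
CIF value = CFR price + insurance = 26020.24 + 337.52 = 26357.76
Import duty = 26357.76 × 23.1% = 6088.64
Buyer bears (B): 337.52 + 906.86 + 264.82 + 161.10 = 1670.30
Landed cost (B) = invoice 26020.24 + 1670.30 + duty 6088.64 = 33779.18
Difference = |34774.73 − 33779.18| = 995.55

Supplier B is cheaper by USD 995.55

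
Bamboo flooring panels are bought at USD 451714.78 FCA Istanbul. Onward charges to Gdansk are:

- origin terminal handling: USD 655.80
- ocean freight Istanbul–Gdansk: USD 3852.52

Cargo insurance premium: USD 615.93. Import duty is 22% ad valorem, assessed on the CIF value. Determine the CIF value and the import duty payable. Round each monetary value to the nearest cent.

CIF = FCA price + pre-shipment costs + freight + insurance
CIF = 451714.78 + 655.80 + 3852.52 + 615.93 = 456839.03
Import duty = 456839.03 × 22% = 100504.59

CIF value: USD 456839.03; import duty: USD 100504.59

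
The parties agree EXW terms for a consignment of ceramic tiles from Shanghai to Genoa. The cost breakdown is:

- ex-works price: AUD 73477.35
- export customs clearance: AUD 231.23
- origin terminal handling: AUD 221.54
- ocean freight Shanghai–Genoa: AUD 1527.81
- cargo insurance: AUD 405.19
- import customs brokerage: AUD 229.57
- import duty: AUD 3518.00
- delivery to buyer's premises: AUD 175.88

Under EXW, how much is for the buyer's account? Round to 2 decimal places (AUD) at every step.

Buyer's account: AUD 6309.22

EXW: the seller makes goods available at their premises; the buyer bears all onward costs.
Seller's account: goods 73477.35 = 73477.35
Buyer's account: export clearance 231.23 + origin terminal 221.54 + freight 1527.81 + insurance 405.19 + brokerage 229.57 + duty 3518.00 + delivery 175.88 = 6309.22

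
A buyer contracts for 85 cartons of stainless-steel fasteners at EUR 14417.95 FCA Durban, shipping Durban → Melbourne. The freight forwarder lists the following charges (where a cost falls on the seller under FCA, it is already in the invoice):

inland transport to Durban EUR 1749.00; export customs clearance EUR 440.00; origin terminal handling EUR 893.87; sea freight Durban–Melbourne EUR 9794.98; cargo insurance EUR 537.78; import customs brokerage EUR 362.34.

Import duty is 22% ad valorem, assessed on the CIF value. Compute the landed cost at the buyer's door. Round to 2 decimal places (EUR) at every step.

FCA: the seller delivers export-cleared goods to the carrier; the buyer bears costs from that point.
Already in the invoice (seller's account under FCA): inland to port, export clearance — exclude.
CIF value = FCA price + origin terminal + freight + insurance = 14417.95 + 893.87 + 9794.98 + 537.78 = 25644.58
Import duty = 25644.58 × 22% = 5641.81
Buyer bears: origin terminal 893.87 + freight 9794.98 + insurance 537.78 + brokerage 362.34 + duty 5641.81 = 17230.78
Landed cost = invoice 14417.95 + 17230.78 = 31648.73

Total landed cost: EUR 31648.73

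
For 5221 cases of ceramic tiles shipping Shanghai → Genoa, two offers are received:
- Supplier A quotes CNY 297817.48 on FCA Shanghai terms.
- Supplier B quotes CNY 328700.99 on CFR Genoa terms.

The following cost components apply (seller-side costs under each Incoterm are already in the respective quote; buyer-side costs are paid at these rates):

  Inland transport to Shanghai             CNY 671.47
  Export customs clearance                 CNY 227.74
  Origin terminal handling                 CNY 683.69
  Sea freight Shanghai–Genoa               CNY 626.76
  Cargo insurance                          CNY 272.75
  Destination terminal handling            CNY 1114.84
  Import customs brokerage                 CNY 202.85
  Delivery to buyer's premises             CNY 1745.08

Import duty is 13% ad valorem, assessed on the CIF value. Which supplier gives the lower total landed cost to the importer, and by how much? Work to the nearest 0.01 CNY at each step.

Supplier A is cheaper by CNY 33417.56

Supplier A (FCA):
CIF value = FCA price + origin terminal + freight + insurance = 297817.48 + 683.69 + 626.76 + 272.75 = 299400.68
Import duty = 299400.68 × 13% = 38922.09
Buyer bears (A): 683.69 + 626.76 + 272.75 + 1114.84 + 202.85 + 1745.08 = 4645.97
Landed cost (A) = invoice 297817.48 + 4645.97 + duty 38922.09 = 341385.54
Supplier B (CFR):
CIF value = CFR price + insurance = 328700.99 + 272.75 = 328973.74
Import duty = 328973.74 × 13% = 42766.59
Buyer bears (B): 272.75 + 1114.84 + 202.85 + 1745.08 = 3335.52
Landed cost (B) = invoice 328700.99 + 3335.52 + duty 42766.59 = 374803.10
Difference = |341385.54 − 374803.10| = 33417.56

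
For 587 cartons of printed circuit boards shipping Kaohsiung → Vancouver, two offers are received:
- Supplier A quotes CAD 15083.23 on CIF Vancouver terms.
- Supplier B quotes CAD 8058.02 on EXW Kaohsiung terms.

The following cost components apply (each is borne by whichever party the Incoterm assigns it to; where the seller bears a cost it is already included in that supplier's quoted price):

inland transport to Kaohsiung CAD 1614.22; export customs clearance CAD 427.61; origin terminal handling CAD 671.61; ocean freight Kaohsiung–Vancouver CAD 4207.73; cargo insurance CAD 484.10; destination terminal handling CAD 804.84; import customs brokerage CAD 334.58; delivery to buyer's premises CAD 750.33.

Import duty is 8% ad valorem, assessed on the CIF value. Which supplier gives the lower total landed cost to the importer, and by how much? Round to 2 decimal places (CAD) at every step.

Supplier A (CIF):
The CIF price already equals the CIF value: 15083.23
Import duty = 15083.23 × 8% = 1206.66
Buyer bears (A): 804.84 + 334.58 + 750.33 = 1889.75
Landed cost (A) = invoice 15083.23 + 1889.75 + duty 1206.66 = 18179.64
Supplier B (EXW):
CIF value = EXW price + inland to port + export clearance + origin terminal + freight + insurance = 8058.02 + 1614.22 + 427.61 + 671.61 + 4207.73 + 484.10 = 15463.29
Import duty = 15463.29 × 8% = 1237.06
Buyer bears (B): 1614.22 + 427.61 + 671.61 + 4207.73 + 484.10 + 804.84 + 334.58 + 750.33 = 9295.02
Landed cost (B) = invoice 8058.02 + 9295.02 + duty 1237.06 = 18590.10
Difference = |18179.64 − 18590.10| = 410.46

Supplier A is cheaper by CAD 410.46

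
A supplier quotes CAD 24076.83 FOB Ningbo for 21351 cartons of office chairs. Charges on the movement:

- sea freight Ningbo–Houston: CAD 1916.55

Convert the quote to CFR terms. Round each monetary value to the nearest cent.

CFR price: CAD 25993.38

From FOB to CFR, the seller additionally bears: freight.
CFR price = 24076.83 + 1916.55 = 25993.38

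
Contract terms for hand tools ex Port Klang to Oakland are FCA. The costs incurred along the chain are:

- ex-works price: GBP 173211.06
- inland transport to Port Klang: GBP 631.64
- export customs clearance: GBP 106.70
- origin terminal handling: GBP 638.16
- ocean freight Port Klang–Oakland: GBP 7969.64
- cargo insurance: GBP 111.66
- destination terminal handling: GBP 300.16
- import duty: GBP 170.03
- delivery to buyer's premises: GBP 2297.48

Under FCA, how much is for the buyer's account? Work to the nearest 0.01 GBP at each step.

Buyer's account: GBP 11487.13

FCA: the seller delivers export-cleared goods to the carrier; the buyer bears costs from that point.
Seller's account: goods 173211.06 + inland to port 631.64 + export clearance 106.70 = 173949.40
Buyer's account: origin terminal 638.16 + freight 7969.64 + insurance 111.66 + destination terminal 300.16 + duty 170.03 + delivery 2297.48 = 11487.13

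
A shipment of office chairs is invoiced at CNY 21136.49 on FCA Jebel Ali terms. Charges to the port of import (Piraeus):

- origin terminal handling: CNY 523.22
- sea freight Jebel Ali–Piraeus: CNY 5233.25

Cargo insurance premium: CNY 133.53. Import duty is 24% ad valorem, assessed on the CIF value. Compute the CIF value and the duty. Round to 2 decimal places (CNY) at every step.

CIF = FCA price + pre-shipment costs + freight + insurance
CIF = 21136.49 + 523.22 + 5233.25 + 133.53 = 27026.49
Import duty = 27026.49 × 24% = 6486.36

CIF value: CNY 27026.49; import duty: CNY 6486.36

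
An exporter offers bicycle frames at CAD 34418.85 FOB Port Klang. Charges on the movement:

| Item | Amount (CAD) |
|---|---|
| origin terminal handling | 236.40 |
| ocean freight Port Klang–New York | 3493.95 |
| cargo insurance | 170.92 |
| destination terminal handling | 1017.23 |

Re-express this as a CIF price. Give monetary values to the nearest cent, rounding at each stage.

CIF price: CAD 38083.72

Not relevant to the conversion: origin terminal — on the seller under both FOB and CIF; already in the FOB price and stays in the CIF price. destination terminal — on the buyer under both terms; not part of either seller's price.
From FOB to CIF, the seller additionally bears: freight, insurance.
CIF price = 34418.85 + 3493.95 + 170.92 = 38083.72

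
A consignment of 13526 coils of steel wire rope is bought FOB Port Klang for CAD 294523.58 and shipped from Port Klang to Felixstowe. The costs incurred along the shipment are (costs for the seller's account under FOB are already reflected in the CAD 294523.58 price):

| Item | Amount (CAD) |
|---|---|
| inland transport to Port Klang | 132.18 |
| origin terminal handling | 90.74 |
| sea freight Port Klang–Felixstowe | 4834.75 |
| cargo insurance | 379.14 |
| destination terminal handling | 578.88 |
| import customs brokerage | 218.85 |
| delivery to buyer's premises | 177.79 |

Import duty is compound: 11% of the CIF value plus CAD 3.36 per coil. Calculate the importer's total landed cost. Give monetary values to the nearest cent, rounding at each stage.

FOB: the seller bears costs until goods are on board at the origin port; the buyer bears freight, insurance and all costs thereafter.
Already in the invoice (seller's account under FOB): inland to port, origin terminal — exclude.
CIF value = FOB price + freight + insurance = 294523.58 + 4834.75 + 379.14 = 299737.47
Ad valorem component: 299737.47 × 11% = 32971.12
Specific component: 13526 × 3.36 = 45447.36
Import duty = 32971.12 + 45447.36 = 78418.48
Buyer bears: freight 4834.75 + insurance 379.14 + destination terminal 578.88 + brokerage 218.85 + delivery 177.79 + duty 78418.48 = 84607.89
Landed cost = invoice 294523.58 + 84607.89 = 379131.47

Total landed cost: CAD 379131.47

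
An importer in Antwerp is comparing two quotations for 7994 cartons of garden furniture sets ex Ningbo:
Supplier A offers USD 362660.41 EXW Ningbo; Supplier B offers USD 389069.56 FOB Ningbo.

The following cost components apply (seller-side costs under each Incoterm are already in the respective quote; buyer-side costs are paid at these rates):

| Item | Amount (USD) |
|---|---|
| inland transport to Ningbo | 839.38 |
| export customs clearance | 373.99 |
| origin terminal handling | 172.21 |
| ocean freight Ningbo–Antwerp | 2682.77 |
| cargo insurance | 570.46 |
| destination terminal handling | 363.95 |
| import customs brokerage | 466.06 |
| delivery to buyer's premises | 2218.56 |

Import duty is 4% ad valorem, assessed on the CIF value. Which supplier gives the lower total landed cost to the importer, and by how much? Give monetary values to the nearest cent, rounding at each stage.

Supplier A is cheaper by USD 26024.51

Supplier A (EXW):
CIF value = EXW price + inland to port + export clearance + origin terminal + freight + insurance = 362660.41 + 839.38 + 373.99 + 172.21 + 2682.77 + 570.46 = 367299.22
Import duty = 367299.22 × 4% = 14691.97
Buyer bears (A): 839.38 + 373.99 + 172.21 + 2682.77 + 570.46 + 363.95 + 466.06 + 2218.56 = 7687.38
Landed cost (A) = invoice 362660.41 + 7687.38 + duty 14691.97 = 385039.76
Supplier B (FOB):
CIF value = FOB price + freight + insurance = 389069.56 + 2682.77 + 570.46 = 392322.79
Import duty = 392322.79 × 4% = 15692.91
Buyer bears (B): 2682.77 + 570.46 + 363.95 + 466.06 + 2218.56 = 6301.80
Landed cost (B) = invoice 389069.56 + 6301.80 + duty 15692.91 = 411064.27
Difference = |385039.76 − 411064.27| = 26024.51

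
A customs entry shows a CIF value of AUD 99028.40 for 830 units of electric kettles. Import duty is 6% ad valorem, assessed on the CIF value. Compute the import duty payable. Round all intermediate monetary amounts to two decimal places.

Import duty = 99028.40 × 6% = 5941.70

Import duty: AUD 5941.70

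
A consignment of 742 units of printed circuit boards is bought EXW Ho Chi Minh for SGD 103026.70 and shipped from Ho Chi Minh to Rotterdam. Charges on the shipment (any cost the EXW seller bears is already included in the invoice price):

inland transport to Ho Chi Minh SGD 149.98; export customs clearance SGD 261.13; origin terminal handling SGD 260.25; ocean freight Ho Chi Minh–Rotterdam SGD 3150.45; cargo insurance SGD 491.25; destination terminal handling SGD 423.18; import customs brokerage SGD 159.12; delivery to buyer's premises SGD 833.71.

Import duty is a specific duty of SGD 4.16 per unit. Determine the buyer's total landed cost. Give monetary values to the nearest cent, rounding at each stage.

EXW: the seller makes goods available at their premises; the buyer bears all onward costs.
CIF value = EXW price + inland to port + export clearance + origin terminal + freight + insurance = 103026.70 + 149.98 + 261.13 + 260.25 + 3150.45 + 491.25 = 107339.76
Import duty = 742 × 4.16 = 3086.72
Buyer bears: inland to port 149.98 + export clearance 261.13 + origin terminal 260.25 + freight 3150.45 + insurance 491.25 + destination terminal 423.18 + brokerage 159.12 + delivery 833.71 + duty 3086.72 = 8815.79
Landed cost = invoice 103026.70 + 8815.79 = 111842.49

Total landed cost: SGD 111842.49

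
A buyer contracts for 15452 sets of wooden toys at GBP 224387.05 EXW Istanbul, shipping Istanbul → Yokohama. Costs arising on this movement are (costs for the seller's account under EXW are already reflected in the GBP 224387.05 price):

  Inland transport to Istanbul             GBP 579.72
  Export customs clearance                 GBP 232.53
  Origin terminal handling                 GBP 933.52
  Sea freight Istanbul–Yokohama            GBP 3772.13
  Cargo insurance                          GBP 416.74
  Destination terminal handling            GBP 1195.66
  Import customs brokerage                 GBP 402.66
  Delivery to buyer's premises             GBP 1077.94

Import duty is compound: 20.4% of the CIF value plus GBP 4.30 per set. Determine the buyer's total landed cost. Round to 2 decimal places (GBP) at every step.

EXW: the seller makes goods available at their premises; the buyer bears all onward costs.
CIF value = EXW price + inland to port + export clearance + origin terminal + freight + insurance = 224387.05 + 579.72 + 232.53 + 933.52 + 3772.13 + 416.74 = 230321.69
Ad valorem component: 230321.69 × 20.4% = 46985.62
Specific component: 15452 × 4.30 = 66443.60
Import duty = 46985.62 + 66443.60 = 113429.22
Buyer bears: inland to port 579.72 + export clearance 232.53 + origin terminal 933.52 + freight 3772.13 + insurance 416.74 + destination terminal 1195.66 + brokerage 402.66 + delivery 1077.94 + duty 113429.22 = 122040.12
Landed cost = invoice 224387.05 + 122040.12 = 346427.17

Total landed cost: GBP 346427.17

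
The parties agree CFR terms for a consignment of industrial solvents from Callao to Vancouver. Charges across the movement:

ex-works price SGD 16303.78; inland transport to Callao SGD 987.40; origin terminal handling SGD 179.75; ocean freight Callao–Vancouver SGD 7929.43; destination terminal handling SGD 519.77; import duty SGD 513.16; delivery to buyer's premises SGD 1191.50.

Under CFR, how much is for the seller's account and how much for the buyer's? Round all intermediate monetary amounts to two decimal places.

Seller: SGD 25400.36; buyer: SGD 2224.43

CFR: the seller pays costs through ocean freight to the destination port, but not insurance.
Seller's account: goods 16303.78 + inland to port 987.40 + origin terminal 179.75 + freight 7929.43 = 25400.36
Buyer's account: destination terminal 519.77 + duty 513.16 + delivery 1191.50 = 2224.43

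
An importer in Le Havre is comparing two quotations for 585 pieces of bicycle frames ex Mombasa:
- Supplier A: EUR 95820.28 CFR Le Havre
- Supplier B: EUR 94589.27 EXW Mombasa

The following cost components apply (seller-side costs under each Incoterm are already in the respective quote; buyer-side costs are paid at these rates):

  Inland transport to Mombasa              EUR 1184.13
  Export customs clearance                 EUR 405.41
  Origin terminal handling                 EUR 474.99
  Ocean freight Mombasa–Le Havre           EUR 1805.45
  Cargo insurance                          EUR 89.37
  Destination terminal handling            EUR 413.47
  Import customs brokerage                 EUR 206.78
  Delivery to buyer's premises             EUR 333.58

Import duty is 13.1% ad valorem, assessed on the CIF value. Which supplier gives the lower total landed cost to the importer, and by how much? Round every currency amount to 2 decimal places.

Supplier A (CFR):
CIF value = CFR price + insurance = 95820.28 + 89.37 = 95909.65
Import duty = 95909.65 × 13.1% = 12564.16
Buyer bears (A): 89.37 + 413.47 + 206.78 + 333.58 = 1043.20
Landed cost (A) = invoice 95820.28 + 1043.20 + duty 12564.16 = 109427.64
Supplier B (EXW):
CIF value = EXW price + inland to port + export clearance + origin terminal + freight + insurance = 94589.27 + 1184.13 + 405.41 + 474.99 + 1805.45 + 89.37 = 98548.62
Import duty = 98548.62 × 13.1% = 12909.87
Buyer bears (B): 1184.13 + 405.41 + 474.99 + 1805.45 + 89.37 + 413.47 + 206.78 + 333.58 = 4913.18
Landed cost (B) = invoice 94589.27 + 4913.18 + duty 12909.87 = 112412.32
Difference = |109427.64 − 112412.32| = 2984.68

Supplier A is cheaper by EUR 2984.68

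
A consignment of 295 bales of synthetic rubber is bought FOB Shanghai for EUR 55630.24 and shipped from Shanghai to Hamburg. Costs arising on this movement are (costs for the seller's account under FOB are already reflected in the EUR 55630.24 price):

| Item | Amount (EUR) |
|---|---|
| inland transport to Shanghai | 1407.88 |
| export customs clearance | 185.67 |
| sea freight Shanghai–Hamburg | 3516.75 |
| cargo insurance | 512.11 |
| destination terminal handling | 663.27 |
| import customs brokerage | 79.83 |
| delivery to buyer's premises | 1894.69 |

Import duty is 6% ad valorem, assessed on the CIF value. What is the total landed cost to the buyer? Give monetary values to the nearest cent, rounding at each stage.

Total landed cost: EUR 65876.44

FOB: the seller bears costs until goods are on board at the origin port; the buyer bears freight, insurance and all costs thereafter.
Already in the invoice (seller's account under FOB): inland to port, export clearance — exclude.
CIF value = FOB price + freight + insurance = 55630.24 + 3516.75 + 512.11 = 59659.10
Import duty = 59659.10 × 6% = 3579.55
Buyer bears: freight 3516.75 + insurance 512.11 + destination terminal 663.27 + brokerage 79.83 + delivery 1894.69 + duty 3579.55 = 10246.20
Landed cost = invoice 55630.24 + 10246.20 = 65876.44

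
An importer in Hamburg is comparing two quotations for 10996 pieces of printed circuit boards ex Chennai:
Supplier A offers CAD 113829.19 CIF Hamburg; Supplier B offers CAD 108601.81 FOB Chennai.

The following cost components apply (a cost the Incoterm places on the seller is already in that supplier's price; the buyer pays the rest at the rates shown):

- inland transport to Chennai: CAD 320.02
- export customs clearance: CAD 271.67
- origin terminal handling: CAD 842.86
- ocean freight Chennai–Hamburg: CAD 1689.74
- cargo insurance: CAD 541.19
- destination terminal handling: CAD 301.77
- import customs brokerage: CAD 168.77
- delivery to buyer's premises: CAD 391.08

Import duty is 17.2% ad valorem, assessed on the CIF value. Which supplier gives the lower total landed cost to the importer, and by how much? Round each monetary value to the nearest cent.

Supplier B is cheaper by CAD 3511.84

Supplier A (CIF):
The CIF price already equals the CIF value: 113829.19
Import duty = 113829.19 × 17.2% = 19578.62
Buyer bears (A): 301.77 + 168.77 + 391.08 = 861.62
Landed cost (A) = invoice 113829.19 + 861.62 + duty 19578.62 = 134269.43
Supplier B (FOB):
CIF value = FOB price + freight + insurance = 108601.81 + 1689.74 + 541.19 = 110832.74
Import duty = 110832.74 × 17.2% = 19063.23
Buyer bears (B): 1689.74 + 541.19 + 301.77 + 168.77 + 391.08 = 3092.55
Landed cost (B) = invoice 108601.81 + 3092.55 + duty 19063.23 = 130757.59
Difference = |134269.43 − 130757.59| = 3511.84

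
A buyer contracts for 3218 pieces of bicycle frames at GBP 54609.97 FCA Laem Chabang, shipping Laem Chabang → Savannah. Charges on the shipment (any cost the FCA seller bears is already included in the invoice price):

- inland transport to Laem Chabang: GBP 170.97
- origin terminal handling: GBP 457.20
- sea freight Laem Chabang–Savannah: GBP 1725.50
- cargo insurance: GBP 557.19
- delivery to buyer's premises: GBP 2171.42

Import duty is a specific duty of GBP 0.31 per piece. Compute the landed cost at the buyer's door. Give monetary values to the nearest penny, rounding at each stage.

FCA: the seller delivers export-cleared goods to the carrier; the buyer bears costs from that point.
Already in the invoice (seller's account under FCA): inland to port — exclude.
CIF value = FCA price + origin terminal + freight + insurance = 54609.97 + 457.20 + 1725.50 + 557.19 = 57349.86
Import duty = 3218 × 0.31 = 997.58
Buyer bears: origin terminal 457.20 + freight 1725.50 + insurance 557.19 + delivery 2171.42 + duty 997.58 = 5908.89
Landed cost = invoice 54609.97 + 5908.89 = 60518.86

Total landed cost: GBP 60518.86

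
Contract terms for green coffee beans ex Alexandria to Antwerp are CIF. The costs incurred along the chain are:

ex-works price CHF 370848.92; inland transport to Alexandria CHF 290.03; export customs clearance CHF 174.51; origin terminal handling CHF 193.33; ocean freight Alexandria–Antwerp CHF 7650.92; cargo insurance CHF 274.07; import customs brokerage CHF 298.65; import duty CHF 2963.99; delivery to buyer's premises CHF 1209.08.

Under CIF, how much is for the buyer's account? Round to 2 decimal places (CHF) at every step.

Buyer's account: CHF 4471.72

CIF: the seller pays costs through ocean freight and marine insurance to the destination port.
Seller's account: goods 370848.92 + inland to port 290.03 + export clearance 174.51 + origin terminal 193.33 + freight 7650.92 + insurance 274.07 = 379431.78
Buyer's account: brokerage 298.65 + duty 2963.99 + delivery 1209.08 = 4471.72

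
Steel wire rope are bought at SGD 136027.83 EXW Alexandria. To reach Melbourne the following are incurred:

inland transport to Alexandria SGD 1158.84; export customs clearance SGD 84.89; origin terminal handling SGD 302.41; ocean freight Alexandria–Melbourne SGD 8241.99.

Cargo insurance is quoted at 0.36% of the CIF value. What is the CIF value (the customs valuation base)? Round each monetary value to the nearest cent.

CIF value: SGD 146342.79

Let C be the CIF value. C = EXW price + pre-shipment costs + freight + 0.36% × C
C − 0.36% × C = 136027.83 + 1158.84 + 84.89 + 302.41 + 8241.99
0.9964 × C = 145815.96
C = 145815.96 / 0.9964 = 146342.79
Insurance premium = 0.36% × 146342.79 = 526.83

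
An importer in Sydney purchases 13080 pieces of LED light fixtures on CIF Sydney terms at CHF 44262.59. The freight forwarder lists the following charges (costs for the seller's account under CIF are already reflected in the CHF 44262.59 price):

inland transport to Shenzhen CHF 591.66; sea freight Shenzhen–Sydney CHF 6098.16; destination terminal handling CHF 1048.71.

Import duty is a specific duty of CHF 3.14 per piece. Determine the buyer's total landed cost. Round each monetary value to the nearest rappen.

Total landed cost: CHF 86382.50

CIF: the seller pays costs through ocean freight and marine insurance to the destination port.
Already in the invoice (seller's account under CIF): inland to port, freight — exclude.
The CIF price already equals the CIF value: 44262.59
Import duty = 13080 × 3.14 = 41071.20
Buyer bears: destination terminal 1048.71 + duty 41071.20 = 42119.91
Landed cost = invoice 44262.59 + 42119.91 = 86382.50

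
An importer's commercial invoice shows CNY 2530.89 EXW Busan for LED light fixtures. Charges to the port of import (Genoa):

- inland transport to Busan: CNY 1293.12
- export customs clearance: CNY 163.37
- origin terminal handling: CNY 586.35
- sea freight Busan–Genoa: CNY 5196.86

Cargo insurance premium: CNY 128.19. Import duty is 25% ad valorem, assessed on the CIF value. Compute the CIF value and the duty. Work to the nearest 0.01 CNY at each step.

CIF = EXW price + pre-shipment costs + freight + insurance
CIF = 2530.89 + 1293.12 + 163.37 + 586.35 + 5196.86 + 128.19 = 9898.78
Import duty = 9898.78 × 25% = 2474.70

CIF value: CNY 9898.78; import duty: CNY 2474.70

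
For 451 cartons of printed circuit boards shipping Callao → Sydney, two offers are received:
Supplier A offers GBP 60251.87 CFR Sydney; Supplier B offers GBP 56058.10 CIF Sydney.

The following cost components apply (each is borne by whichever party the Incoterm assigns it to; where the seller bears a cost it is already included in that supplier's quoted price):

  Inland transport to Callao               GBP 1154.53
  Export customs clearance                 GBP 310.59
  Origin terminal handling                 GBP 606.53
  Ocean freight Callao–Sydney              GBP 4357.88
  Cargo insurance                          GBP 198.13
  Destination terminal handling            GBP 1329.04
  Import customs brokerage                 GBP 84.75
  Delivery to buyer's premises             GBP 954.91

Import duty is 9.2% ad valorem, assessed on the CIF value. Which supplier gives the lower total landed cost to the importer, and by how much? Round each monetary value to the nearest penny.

Supplier B is cheaper by GBP 4795.95

Supplier A (CFR):
CIF value = CFR price + insurance = 60251.87 + 198.13 = 60450.00
Import duty = 60450.00 × 9.2% = 5561.40
Buyer bears (A): 198.13 + 1329.04 + 84.75 + 954.91 = 2566.83
Landed cost (A) = invoice 60251.87 + 2566.83 + duty 5561.40 = 68380.10
Supplier B (CIF):
The CIF price already equals the CIF value: 56058.10
Import duty = 56058.10 × 9.2% = 5157.35
Buyer bears (B): 1329.04 + 84.75 + 954.91 = 2368.70
Landed cost (B) = invoice 56058.10 + 2368.70 + duty 5157.35 = 63584.15
Difference = |68380.10 − 63584.15| = 4795.95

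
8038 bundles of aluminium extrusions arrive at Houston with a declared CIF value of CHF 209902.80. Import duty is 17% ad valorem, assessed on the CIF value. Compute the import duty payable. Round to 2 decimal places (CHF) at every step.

Import duty = 209902.80 × 17% = 35683.48

Import duty: CHF 35683.48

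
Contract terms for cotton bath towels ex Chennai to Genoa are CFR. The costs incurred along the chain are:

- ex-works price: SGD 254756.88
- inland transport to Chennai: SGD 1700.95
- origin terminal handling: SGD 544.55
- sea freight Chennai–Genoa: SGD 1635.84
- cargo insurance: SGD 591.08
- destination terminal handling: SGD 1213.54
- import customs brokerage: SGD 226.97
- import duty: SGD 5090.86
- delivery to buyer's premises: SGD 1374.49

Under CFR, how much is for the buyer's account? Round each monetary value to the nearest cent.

Buyer's account: SGD 8496.94

CFR: the seller pays costs through ocean freight to the destination port, but not insurance.
Seller's account: goods 254756.88 + inland to port 1700.95 + origin terminal 544.55 + freight 1635.84 = 258638.22
Buyer's account: insurance 591.08 + destination terminal 1213.54 + brokerage 226.97 + duty 5090.86 + delivery 1374.49 = 8496.94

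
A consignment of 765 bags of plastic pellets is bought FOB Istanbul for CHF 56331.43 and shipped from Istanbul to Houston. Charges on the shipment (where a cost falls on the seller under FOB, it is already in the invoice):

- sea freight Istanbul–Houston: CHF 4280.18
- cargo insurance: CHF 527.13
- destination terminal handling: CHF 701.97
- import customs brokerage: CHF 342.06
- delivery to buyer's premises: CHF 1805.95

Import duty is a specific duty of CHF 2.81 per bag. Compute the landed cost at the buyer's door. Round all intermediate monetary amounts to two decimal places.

Total landed cost: CHF 66138.37

FOB: the seller bears costs until goods are on board at the origin port; the buyer bears freight, insurance and all costs thereafter.
CIF value = FOB price + freight + insurance = 56331.43 + 4280.18 + 527.13 = 61138.74
Import duty = 765 × 2.81 = 2149.65
Buyer bears: freight 4280.18 + insurance 527.13 + destination terminal 701.97 + brokerage 342.06 + delivery 1805.95 + duty 2149.65 = 9806.94
Landed cost = invoice 56331.43 + 9806.94 = 66138.37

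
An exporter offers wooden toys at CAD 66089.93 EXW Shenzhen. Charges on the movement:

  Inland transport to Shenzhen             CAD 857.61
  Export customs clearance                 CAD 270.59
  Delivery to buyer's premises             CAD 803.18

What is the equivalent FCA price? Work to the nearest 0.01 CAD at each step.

Not relevant to the conversion: delivery — on the buyer under both terms; not part of either seller's price.
From EXW to FCA, the seller additionally bears: inland to port, export clearance.
FCA price = 66089.93 + 857.61 + 270.59 = 67218.13

FCA price: CAD 67218.13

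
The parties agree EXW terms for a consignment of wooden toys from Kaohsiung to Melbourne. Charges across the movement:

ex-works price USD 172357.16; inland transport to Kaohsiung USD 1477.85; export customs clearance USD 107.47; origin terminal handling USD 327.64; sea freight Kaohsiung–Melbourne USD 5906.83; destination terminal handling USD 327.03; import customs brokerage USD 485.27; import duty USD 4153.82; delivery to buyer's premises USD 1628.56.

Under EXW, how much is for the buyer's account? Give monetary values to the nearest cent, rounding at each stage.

EXW: the seller makes goods available at their premises; the buyer bears all onward costs.
Seller's account: goods 172357.16 = 172357.16
Buyer's account: inland to port 1477.85 + export clearance 107.47 + origin terminal 327.64 + freight 5906.83 + destination terminal 327.03 + brokerage 485.27 + duty 4153.82 + delivery 1628.56 = 14414.47

Buyer's account: USD 14414.47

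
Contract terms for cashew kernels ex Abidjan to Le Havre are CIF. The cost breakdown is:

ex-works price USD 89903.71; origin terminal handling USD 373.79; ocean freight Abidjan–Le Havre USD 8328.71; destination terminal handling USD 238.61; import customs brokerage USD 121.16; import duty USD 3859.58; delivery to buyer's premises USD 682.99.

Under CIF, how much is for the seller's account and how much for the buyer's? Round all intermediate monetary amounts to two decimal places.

Seller: USD 98606.21; buyer: USD 4902.34

CIF: the seller pays costs through ocean freight and marine insurance to the destination port.
Seller's account: goods 89903.71 + origin terminal 373.79 + freight 8328.71 = 98606.21
Buyer's account: destination terminal 238.61 + brokerage 121.16 + duty 3859.58 + delivery 682.99 = 4902.34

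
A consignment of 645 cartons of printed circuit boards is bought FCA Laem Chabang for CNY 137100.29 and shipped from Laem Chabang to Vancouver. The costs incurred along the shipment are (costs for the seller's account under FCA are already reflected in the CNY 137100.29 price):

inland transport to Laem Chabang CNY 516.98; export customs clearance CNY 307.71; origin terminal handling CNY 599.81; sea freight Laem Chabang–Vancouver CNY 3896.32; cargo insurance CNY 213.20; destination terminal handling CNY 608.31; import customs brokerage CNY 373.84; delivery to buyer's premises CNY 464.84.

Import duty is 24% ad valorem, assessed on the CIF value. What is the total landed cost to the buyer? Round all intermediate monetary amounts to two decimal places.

Total landed cost: CNY 177290.92

FCA: the seller delivers export-cleared goods to the carrier; the buyer bears costs from that point.
Already in the invoice (seller's account under FCA): inland to port, export clearance — exclude.
CIF value = FCA price + origin terminal + freight + insurance = 137100.29 + 599.81 + 3896.32 + 213.20 = 141809.62
Import duty = 141809.62 × 24% = 34034.31
Buyer bears: origin terminal 599.81 + freight 3896.32 + insurance 213.20 + destination terminal 608.31 + brokerage 373.84 + delivery 464.84 + duty 34034.31 = 40190.63
Landed cost = invoice 137100.29 + 40190.63 = 177290.92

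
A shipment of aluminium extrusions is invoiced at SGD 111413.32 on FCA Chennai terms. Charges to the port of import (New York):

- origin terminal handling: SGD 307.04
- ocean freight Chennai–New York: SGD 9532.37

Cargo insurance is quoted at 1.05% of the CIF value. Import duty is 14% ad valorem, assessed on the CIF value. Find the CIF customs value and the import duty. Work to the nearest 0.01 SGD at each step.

Let C be the CIF value. C = FCA price + pre-shipment costs + freight + 1.05% × C
C − 1.05% × C = 111413.32 + 307.04 + 9532.37
0.9895 × C = 121252.73
C = 121252.73 / 0.9895 = 122539.39
Insurance premium = 1.05% × 122539.39 = 1286.66
Import duty = 122539.39 × 14% = 17155.51

CIF value: SGD 122539.39; import duty: SGD 17155.51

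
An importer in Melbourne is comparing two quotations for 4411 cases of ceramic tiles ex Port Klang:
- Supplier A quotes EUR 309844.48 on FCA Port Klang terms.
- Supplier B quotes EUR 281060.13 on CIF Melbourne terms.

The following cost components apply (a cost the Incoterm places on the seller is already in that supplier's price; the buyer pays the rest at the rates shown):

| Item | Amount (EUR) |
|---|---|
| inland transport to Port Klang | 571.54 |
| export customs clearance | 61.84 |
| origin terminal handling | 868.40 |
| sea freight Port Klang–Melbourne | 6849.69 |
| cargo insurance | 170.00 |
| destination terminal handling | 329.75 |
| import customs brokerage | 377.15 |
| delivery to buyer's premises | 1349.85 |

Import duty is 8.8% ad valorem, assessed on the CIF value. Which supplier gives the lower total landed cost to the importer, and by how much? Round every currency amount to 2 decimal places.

Supplier B is cheaper by EUR 39899.62

Supplier A (FCA):
CIF value = FCA price + origin terminal + freight + insurance = 309844.48 + 868.40 + 6849.69 + 170.00 = 317732.57
Import duty = 317732.57 × 8.8% = 27960.47
Buyer bears (A): 868.40 + 6849.69 + 170.00 + 329.75 + 377.15 + 1349.85 = 9944.84
Landed cost (A) = invoice 309844.48 + 9944.84 + duty 27960.47 = 347749.79
Supplier B (CIF):
The CIF price already equals the CIF value: 281060.13
Import duty = 281060.13 × 8.8% = 24733.29
Buyer bears (B): 329.75 + 377.15 + 1349.85 = 2056.75
Landed cost (B) = invoice 281060.13 + 2056.75 + duty 24733.29 = 307850.17
Difference = |347749.79 − 307850.17| = 39899.62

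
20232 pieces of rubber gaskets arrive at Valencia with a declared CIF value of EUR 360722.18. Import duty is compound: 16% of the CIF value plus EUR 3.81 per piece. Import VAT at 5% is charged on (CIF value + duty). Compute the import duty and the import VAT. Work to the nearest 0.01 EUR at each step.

Import duty: EUR 134799.47; import VAT: EUR 24776.08

Ad valorem component: 360722.18 × 16% = 57715.55
Specific component: 20232 × 3.81 = 77083.92
Import duty = 57715.55 + 77083.92 = 134799.47
VAT base = CIF + duty = 360722.18 + 134799.47 = 495521.65
Import VAT = 495521.65 × 5% = 24776.08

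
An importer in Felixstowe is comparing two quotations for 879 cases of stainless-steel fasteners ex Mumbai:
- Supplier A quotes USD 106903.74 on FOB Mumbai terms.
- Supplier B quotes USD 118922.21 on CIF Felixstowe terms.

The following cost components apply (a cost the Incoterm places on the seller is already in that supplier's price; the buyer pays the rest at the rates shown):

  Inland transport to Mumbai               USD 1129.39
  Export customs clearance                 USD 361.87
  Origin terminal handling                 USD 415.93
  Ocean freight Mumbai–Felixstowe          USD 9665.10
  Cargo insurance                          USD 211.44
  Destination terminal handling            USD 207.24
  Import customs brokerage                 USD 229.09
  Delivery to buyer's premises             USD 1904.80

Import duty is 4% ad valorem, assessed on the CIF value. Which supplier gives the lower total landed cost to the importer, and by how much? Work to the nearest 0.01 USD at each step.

Supplier A is cheaper by USD 2227.61

Supplier A (FOB):
CIF value = FOB price + freight + insurance = 106903.74 + 9665.10 + 211.44 = 116780.28
Import duty = 116780.28 × 4% = 4671.21
Buyer bears (A): 9665.10 + 211.44 + 207.24 + 229.09 + 1904.80 = 12217.67
Landed cost (A) = invoice 106903.74 + 12217.67 + duty 4671.21 = 123792.62
Supplier B (CIF):
The CIF price already equals the CIF value: 118922.21
Import duty = 118922.21 × 4% = 4756.89
Buyer bears (B): 207.24 + 229.09 + 1904.80 = 2341.13
Landed cost (B) = invoice 118922.21 + 2341.13 + duty 4756.89 = 126020.23
Difference = |123792.62 − 126020.23| = 2227.61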